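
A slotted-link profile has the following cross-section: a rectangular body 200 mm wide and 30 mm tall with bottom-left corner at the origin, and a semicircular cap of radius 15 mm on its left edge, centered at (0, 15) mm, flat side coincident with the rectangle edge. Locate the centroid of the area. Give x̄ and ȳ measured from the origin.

x̄ = 94.08 mm, ȳ = 15.00 mm

Part | A | x̄ᵢ | ȳᵢ | A·x̄ᵢ | A·ȳᵢ
rectangular body | 6000.00 | 100.00 | 15.00 | 600000.00 | 90000.00
semicircular end | 353.43 | -6.37 | 15.00 | -2250.00 | 5301.44
Σ | 6353.43 |  |  | 597750.00 | 95301.44
x̄ = 597750.00 / 6353.43 = 94.08 mm
ȳ = 95301.44 / 6353.43 = 15.00 mm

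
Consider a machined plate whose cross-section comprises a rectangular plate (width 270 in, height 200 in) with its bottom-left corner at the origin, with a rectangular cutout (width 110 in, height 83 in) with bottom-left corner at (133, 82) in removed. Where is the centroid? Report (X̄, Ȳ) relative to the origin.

Part | A | x̄ᵢ | ȳᵢ | A·x̄ᵢ | A·ȳᵢ
plate | 54000.00 | 135.00 | 100.00 | 7290000.00 | 5400000.00
hole | -9130.00 | 188.00 | 123.50 | -1716440.00 | -1127555.00
Σ | 44870.00 |  |  | 5573560.00 | 4272445.00
X̄ = 5573560.00 / 44870.00 = 124.22 in
Ȳ = 4272445.00 / 44870.00 = 95.22 in

X̄ = 124.22 in, Ȳ = 95.22 in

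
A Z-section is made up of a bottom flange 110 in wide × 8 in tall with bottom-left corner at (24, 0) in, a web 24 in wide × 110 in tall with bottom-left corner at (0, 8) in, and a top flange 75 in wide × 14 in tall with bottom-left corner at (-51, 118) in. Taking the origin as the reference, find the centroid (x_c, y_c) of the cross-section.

bottom flange: A = 110 × 8 = 880.00, centroid at (79.00, 4.00).
web: A = 24 × 110 = 2640.00, centroid at (12.00, 63.00).
top flange: A = 75 × 14 = 1050.00, centroid at (-13.50, 125.00).
ΣA = 4570.00 in²
ΣAx_c = (880.00)(79.00) + (2640.00)(12.00) + (1050.00)(-13.50) = 87025.00 in³
ΣAy_c = (880.00)(4.00) + (2640.00)(63.00) + (1050.00)(125.00) = 301090.00 in³
x_c = 87025.00 / 4570.00 = 19.04 in
y_c = 301090.00 / 4570.00 = 65.88 in

x_c = 19.04 in, y_c = 65.88 in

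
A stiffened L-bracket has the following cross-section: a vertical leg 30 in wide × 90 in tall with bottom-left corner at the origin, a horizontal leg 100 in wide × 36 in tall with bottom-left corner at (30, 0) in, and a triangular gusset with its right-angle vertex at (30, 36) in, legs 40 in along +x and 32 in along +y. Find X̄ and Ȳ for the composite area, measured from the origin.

vertical leg: A = 30 × 90 = 2700.00, centroid at (15.00, 45.00).
horizontal leg: A = 100 × 36 = 3600.00, centroid at (80.00, 18.00).
gusset: A = ½·40·32 = 640.00, centroid at (43.33, 46.67).
ΣA = 6940.00 in², ΣAX̄ = 356233.33 in³, ΣAȲ = 216166.67 in³.
X̄ = 356233.33/6940.00 = 51.33 in; Ȳ = 216166.67/6940.00 = 31.15 in.

X̄ = 51.33 in, Ȳ = 31.15 in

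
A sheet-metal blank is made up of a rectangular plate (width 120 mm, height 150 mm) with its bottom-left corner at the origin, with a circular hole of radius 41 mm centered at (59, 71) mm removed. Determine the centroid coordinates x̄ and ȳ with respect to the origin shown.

Part | A | x̄ᵢ | ȳᵢ | A·x̄ᵢ | A·ȳᵢ
plate | 18000.00 | 60.00 | 75.00 | 1080000.00 | 1350000.00
hole | -5281.02 | 59.00 | 71.00 | -311580.02 | -374952.22
Σ | 12718.98 |  |  | 768419.98 | 975047.78
x̄ = 768419.98 / 12718.98 = 60.42 mm
ȳ = 975047.78 / 12718.98 = 76.66 mm

x̄ = 60.42 mm, ȳ = 76.66 mm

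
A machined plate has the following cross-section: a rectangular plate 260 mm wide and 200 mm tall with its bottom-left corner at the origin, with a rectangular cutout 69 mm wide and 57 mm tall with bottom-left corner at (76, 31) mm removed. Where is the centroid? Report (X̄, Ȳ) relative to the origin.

plate: A = 260 × 200 = 52000.00, centroid at (130.00, 100.00).
hole: A = −(69 × 57) = -3933.00, centroid at (110.50, 59.50).
ΣA = 48067.00 mm²
ΣAX̄ = (52000.00)(130.00) + (-3933.00)(110.50) = 6325403.50 mm³
ΣAȲ = (52000.00)(100.00) + (-3933.00)(59.50) = 4965986.50 mm³
X̄ = 6325403.50 / 48067.00 = 131.60 mm
Ȳ = 4965986.50 / 48067.00 = 103.31 mm

X̄ = 131.60 mm, Ȳ = 103.31 mm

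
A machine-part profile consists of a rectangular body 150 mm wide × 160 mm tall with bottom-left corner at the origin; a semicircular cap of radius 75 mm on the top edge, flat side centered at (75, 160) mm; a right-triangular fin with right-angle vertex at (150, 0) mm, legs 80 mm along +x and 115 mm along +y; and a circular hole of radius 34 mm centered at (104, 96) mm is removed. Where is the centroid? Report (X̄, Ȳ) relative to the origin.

X̄ = 85.72 mm, Ȳ = 101.84 mm

rectangular body: A = 150 × 160 = 24000.00, centroid at (75.00, 80.00).
semicircular top: A = ½π·75² = 8835.73, centroid at (75.00, 191.83).
triangular fin: A = ½·80·115 = 4600.00, centroid at (176.67, 38.33).
hole: A = −π·34² = -3631.68, centroid at (104.00, 96.00).
ΣA = 33804.05 mm²
ΣAX̄ = (24000.00)(75.00) + (8835.73)(75.00) + (4600.00)(176.67) + (-3631.68)(104.00) = 2897651.53 mm³
ΣAȲ = (24000.00)(80.00) + (8835.73)(191.83) + (4600.00)(38.33) + (-3631.68)(96.00) = 3442658.64 mm³
X̄ = 2897651.53 / 33804.05 = 85.72 mm
Ȳ = 3442658.64 / 33804.05 = 101.84 mm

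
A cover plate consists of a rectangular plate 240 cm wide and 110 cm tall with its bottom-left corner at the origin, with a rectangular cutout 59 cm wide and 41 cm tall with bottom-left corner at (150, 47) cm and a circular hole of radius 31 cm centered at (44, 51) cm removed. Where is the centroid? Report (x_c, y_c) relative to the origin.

plate: A = 240 × 110 = 26400.00, centroid at (120.00, 55.00).
hole 1: A = −(59 × 41) = -2419.00, centroid at (179.50, 67.50).
hole 2: A = −π·31² = -3019.07, centroid at (44.00, 51.00).
ΣA = 20961.93 cm²
ΣAx_c = (26400.00)(120.00) + (-2419.00)(179.50) + (-3019.07)(44.00) = 2600950.40 cm³
ΣAy_c = (26400.00)(55.00) + (-2419.00)(67.50) + (-3019.07)(51.00) = 1134744.90 cm³
x_c = 2600950.40 / 20961.93 = 124.08 cm
y_c = 1134744.90 / 20961.93 = 54.13 cm

x_c = 124.08 cm, y_c = 54.13 cm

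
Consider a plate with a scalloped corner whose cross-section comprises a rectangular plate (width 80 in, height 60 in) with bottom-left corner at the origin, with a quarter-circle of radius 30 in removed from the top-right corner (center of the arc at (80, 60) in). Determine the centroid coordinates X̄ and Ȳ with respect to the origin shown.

X̄ = 35.29 in, Ȳ = 27.02 in

Part | A | x̄ᵢ | ȳᵢ | A·x̄ᵢ | A·ȳᵢ
plate | 4800.00 | 40.00 | 30.00 | 192000.00 | 144000.00
removed quarter-circle | -706.86 | 67.27 | 47.27 | -47548.67 | -33411.50
Σ | 4093.14 |  |  | 144451.33 | 110588.50
X̄ = 144451.33 / 4093.14 = 35.29 in
Ȳ = 110588.50 / 4093.14 = 27.02 in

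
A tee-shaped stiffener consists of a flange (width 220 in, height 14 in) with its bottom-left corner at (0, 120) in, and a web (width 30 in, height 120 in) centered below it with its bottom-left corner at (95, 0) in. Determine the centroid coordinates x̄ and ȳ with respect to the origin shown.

x̄ = 110.00 in, ȳ = 90.89 in

web: A = 30 × 120 = 3600.00, centroid at (110.00, 60.00).
flange: A = 220 × 14 = 3080.00, centroid at (110.00, 127.00).
ΣA = 6680.00 in²
ΣAx̄ = (3600.00)(110.00) + (3080.00)(110.00) = 734800.00 in³
ΣAȳ = (3600.00)(60.00) + (3080.00)(127.00) = 607160.00 in³
x̄ = 734800.00 / 6680.00 = 110.00 in
ȳ = 607160.00 / 6680.00 = 90.89 in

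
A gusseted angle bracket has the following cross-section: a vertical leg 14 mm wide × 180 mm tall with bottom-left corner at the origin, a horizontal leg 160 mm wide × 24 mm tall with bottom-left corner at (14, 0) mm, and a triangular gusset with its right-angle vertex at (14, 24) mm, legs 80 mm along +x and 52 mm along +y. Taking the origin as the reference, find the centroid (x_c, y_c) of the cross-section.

x_c = 54.88 mm, y_c = 42.52 mm

Part | A | x̄ᵢ | ȳᵢ | A·x̄ᵢ | A·ȳᵢ
vertical leg | 2520.00 | 7.00 | 90.00 | 17640.00 | 226800.00
horizontal leg | 3840.00 | 94.00 | 12.00 | 360960.00 | 46080.00
gusset | 2080.00 | 40.67 | 41.33 | 84586.67 | 85973.33
Σ | 8440.00 |  |  | 463186.67 | 358853.33
x_c = 463186.67 / 8440.00 = 54.88 mm
y_c = 358853.33 / 8440.00 = 42.52 mm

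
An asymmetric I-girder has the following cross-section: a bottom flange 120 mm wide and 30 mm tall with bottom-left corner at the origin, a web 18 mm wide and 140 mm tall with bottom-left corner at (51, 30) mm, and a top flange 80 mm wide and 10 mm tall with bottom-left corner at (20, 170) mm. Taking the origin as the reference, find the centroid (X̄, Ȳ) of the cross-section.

X̄ = 60.00 mm, Ȳ = 64.45 mm

Part | A | x̄ᵢ | ȳᵢ | A·x̄ᵢ | A·ȳᵢ
bottom flange | 3600.00 | 60.00 | 15.00 | 216000.00 | 54000.00
web | 2520.00 | 60.00 | 100.00 | 151200.00 | 252000.00
top flange | 800.00 | 60.00 | 175.00 | 48000.00 | 140000.00
Σ | 6920.00 |  |  | 415200.00 | 446000.00
X̄ = 415200.00 / 6920.00 = 60.00 mm
Ȳ = 446000.00 / 6920.00 = 64.45 mm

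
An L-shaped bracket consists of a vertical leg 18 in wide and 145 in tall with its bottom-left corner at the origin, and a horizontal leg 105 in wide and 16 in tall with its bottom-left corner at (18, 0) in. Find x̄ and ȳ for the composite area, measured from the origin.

x̄ = 33.08 in, ȳ = 47.24 in

vertical leg: A = 18 × 145 = 2610.00, centroid at (9.00, 72.50).
horizontal leg: A = 105 × 16 = 1680.00, centroid at (70.50, 8.00).
ΣA = 4290.00 in²
ΣAx̄ = (2610.00)(9.00) + (1680.00)(70.50) = 141930.00 in³
ΣAȳ = (2610.00)(72.50) + (1680.00)(8.00) = 202665.00 in³
x̄ = 141930.00 / 4290.00 = 33.08 in
ȳ = 202665.00 / 4290.00 = 47.24 in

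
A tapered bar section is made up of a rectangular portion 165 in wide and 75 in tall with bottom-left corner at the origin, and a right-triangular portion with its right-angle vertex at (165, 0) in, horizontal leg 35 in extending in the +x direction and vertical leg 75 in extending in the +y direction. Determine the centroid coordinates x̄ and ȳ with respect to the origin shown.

x̄ = 91.53 in, ȳ = 36.30 in

rectangular portion: A = 165 × 75 = 12375.00, centroid at (82.50, 37.50).
triangular portion: A = ½·35·75 = 1312.50, centroid at (176.67, 25.00).
ΣA = 13687.50 in², ΣAx̄ = 1252812.50 in³, ΣAȳ = 496875.00 in³.
x̄ = 1252812.50/13687.50 = 91.53 in; ȳ = 496875.00/13687.50 = 36.30 in.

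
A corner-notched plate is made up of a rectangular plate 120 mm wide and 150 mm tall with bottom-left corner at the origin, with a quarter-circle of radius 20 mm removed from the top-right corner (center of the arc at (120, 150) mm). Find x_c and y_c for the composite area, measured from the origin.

plate: A = 120 × 150 = 18000.00, centroid at (60.00, 75.00).
removed quarter-circle: A = −¼π·20² = -314.16, centroid at (111.51, 141.51).
ΣA = 17685.84 mm²
ΣAx_c = (18000.00)(60.00) + (-314.16)(111.51) = 1044967.55 mm³
ΣAy_c = (18000.00)(75.00) + (-314.16)(141.51) = 1305542.78 mm³
x_c = 1044967.55 / 17685.84 = 59.08 mm
y_c = 1305542.78 / 17685.84 = 73.82 mm

x_c = 59.08 mm, y_c = 73.82 mm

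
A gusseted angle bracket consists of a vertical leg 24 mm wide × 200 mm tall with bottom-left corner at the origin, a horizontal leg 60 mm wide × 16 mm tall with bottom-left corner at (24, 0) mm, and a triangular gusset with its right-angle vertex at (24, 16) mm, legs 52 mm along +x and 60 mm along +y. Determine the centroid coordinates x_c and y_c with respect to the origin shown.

x_c = 23.76 mm, y_c = 74.30 mm

vertical leg: A = 24 × 200 = 4800.00, centroid at (12.00, 100.00).
horizontal leg: A = 60 × 16 = 960.00, centroid at (54.00, 8.00).
gusset: A = ½·52·60 = 1560.00, centroid at (41.33, 36.00).
ΣA = 7320.00 mm²
ΣAx_c = (4800.00)(12.00) + (960.00)(54.00) + (1560.00)(41.33) = 173920.00 mm³
ΣAy_c = (4800.00)(100.00) + (960.00)(8.00) + (1560.00)(36.00) = 543840.00 mm³
x_c = 173920.00 / 7320.00 = 23.76 mm
y_c = 543840.00 / 7320.00 = 74.30 mm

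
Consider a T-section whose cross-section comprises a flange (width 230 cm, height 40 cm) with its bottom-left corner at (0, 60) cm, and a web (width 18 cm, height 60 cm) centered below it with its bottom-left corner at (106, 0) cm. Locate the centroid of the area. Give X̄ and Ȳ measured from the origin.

X̄ = 115.00 cm, Ȳ = 74.75 cm

web: A = 18 × 60 = 1080.00, centroid at (115.00, 30.00).
flange: A = 230 × 40 = 9200.00, centroid at (115.00, 80.00).
ΣA = 10280.00 cm², ΣAX̄ = 1182200.00 cm³, ΣAȲ = 768400.00 cm³.
X̄ = 1182200.00/10280.00 = 115.00 cm; Ȳ = 768400.00/10280.00 = 74.75 cm.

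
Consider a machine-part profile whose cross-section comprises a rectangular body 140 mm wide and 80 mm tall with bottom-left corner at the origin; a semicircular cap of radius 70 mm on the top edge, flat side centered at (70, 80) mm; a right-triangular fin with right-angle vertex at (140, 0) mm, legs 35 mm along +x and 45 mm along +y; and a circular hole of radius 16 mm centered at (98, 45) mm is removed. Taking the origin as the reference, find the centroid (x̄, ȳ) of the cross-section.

Part | A | x̄ᵢ | ȳᵢ | A·x̄ᵢ | A·ȳᵢ
rectangular body | 11200.00 | 70.00 | 40.00 | 784000.00 | 448000.00
semicircular top | 7696.90 | 70.00 | 109.71 | 538783.14 | 844418.83
triangular fin | 787.50 | 151.67 | 15.00 | 119437.50 | 11812.50
hole | -804.25 | 98.00 | 45.00 | -78816.28 | -36191.15
Σ | 18880.15 |  |  | 1363404.36 | 1268040.18
x̄ = 1363404.36 / 18880.15 = 72.21 mm
ȳ = 1268040.18 / 18880.15 = 67.16 mm

x̄ = 72.21 mm, ȳ = 67.16 mm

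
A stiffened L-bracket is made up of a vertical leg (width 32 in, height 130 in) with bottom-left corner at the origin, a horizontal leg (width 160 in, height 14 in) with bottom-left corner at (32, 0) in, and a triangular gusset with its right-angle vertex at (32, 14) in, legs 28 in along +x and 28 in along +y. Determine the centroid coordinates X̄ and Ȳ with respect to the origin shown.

vertical leg: A = 32 × 130 = 4160.00, centroid at (16.00, 65.00).
horizontal leg: A = 160 × 14 = 2240.00, centroid at (112.00, 7.00).
gusset: A = ½·28·28 = 392.00, centroid at (41.33, 23.33).
ΣA = 6792.00 in²
ΣAX̄ = (4160.00)(16.00) + (2240.00)(112.00) + (392.00)(41.33) = 333642.67 in³
ΣAȲ = (4160.00)(65.00) + (2240.00)(7.00) + (392.00)(23.33) = 295226.67 in³
X̄ = 333642.67 / 6792.00 = 49.12 in
Ȳ = 295226.67 / 6792.00 = 43.47 in

X̄ = 49.12 in, Ȳ = 43.47 in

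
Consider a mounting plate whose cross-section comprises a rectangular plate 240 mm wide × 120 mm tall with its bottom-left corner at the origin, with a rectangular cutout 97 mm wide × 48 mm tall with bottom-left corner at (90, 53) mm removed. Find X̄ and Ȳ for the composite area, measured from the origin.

X̄ = 116.43 mm, Ȳ = 56.72 mm

plate: A = 240 × 120 = 28800.00, centroid at (120.00, 60.00).
hole: A = −(97 × 48) = -4656.00, centroid at (138.50, 77.00).
ΣA = 24144.00 mm²
ΣAX̄ = (28800.00)(120.00) + (-4656.00)(138.50) = 2811144.00 mm³
ΣAȲ = (28800.00)(60.00) + (-4656.00)(77.00) = 1369488.00 mm³
X̄ = 2811144.00 / 24144.00 = 116.43 mm
Ȳ = 1369488.00 / 24144.00 = 56.72 mm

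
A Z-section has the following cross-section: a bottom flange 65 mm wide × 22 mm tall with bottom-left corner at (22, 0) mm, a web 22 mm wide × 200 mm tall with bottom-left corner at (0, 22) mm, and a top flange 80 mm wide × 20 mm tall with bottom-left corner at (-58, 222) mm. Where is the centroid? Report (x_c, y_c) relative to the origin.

x_c = 13.13 mm, y_c = 124.32 mm

bottom flange: A = 65 × 22 = 1430.00, centroid at (54.50, 11.00).
web: A = 22 × 200 = 4400.00, centroid at (11.00, 122.00).
top flange: A = 80 × 20 = 1600.00, centroid at (-18.00, 232.00).
ΣA = 7430.00 mm², ΣAx_c = 97535.00 mm³, ΣAy_c = 923730.00 mm³.
x_c = 97535.00/7430.00 = 13.13 mm; y_c = 923730.00/7430.00 = 124.32 mm.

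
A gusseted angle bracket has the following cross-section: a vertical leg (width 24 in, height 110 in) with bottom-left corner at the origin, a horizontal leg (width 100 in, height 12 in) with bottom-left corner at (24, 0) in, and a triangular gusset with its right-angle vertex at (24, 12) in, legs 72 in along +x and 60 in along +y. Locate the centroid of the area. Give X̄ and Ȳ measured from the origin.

Part | A | x̄ᵢ | ȳᵢ | A·x̄ᵢ | A·ȳᵢ
vertical leg | 2640.00 | 12.00 | 55.00 | 31680.00 | 145200.00
horizontal leg | 1200.00 | 74.00 | 6.00 | 88800.00 | 7200.00
gusset | 2160.00 | 48.00 | 32.00 | 103680.00 | 69120.00
Σ | 6000.00 |  |  | 224160.00 | 221520.00
X̄ = 224160.00 / 6000.00 = 37.36 in
Ȳ = 221520.00 / 6000.00 = 36.92 in

X̄ = 37.36 in, Ȳ = 36.92 in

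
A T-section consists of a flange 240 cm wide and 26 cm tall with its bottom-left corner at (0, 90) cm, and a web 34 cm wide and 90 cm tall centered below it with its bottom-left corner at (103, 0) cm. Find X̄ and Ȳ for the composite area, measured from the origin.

web: A = 34 × 90 = 3060.00, centroid at (120.00, 45.00).
flange: A = 240 × 26 = 6240.00, centroid at (120.00, 103.00).
ΣA = 9300.00 cm²
ΣAX̄ = (3060.00)(120.00) + (6240.00)(120.00) = 1116000.00 cm³
ΣAȲ = (3060.00)(45.00) + (6240.00)(103.00) = 780420.00 cm³
X̄ = 1116000.00 / 9300.00 = 120.00 cm
Ȳ = 780420.00 / 9300.00 = 83.92 cm

X̄ = 120.00 cm, Ȳ = 83.92 cm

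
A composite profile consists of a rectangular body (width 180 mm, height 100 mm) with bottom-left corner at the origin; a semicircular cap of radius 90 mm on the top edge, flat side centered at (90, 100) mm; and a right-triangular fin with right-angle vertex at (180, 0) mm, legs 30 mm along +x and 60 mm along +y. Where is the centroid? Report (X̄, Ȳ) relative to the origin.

X̄ = 92.85 mm, Ȳ = 84.63 mm

rectangular body: A = 180 × 100 = 18000.00, centroid at (90.00, 50.00).
semicircular top: A = ½π·90² = 12723.45, centroid at (90.00, 138.20).
triangular fin: A = ½·30·60 = 900.00, centroid at (190.00, 20.00).
ΣA = 31623.45 mm²
ΣAX̄ = (18000.00)(90.00) + (12723.45)(90.00) + (900.00)(190.00) = 2936110.52 mm³
ΣAȲ = (18000.00)(50.00) + (12723.45)(138.20) + (900.00)(20.00) = 2676345.02 mm³
X̄ = 2936110.52 / 31623.45 = 92.85 mm
Ȳ = 2676345.02 / 31623.45 = 84.63 mm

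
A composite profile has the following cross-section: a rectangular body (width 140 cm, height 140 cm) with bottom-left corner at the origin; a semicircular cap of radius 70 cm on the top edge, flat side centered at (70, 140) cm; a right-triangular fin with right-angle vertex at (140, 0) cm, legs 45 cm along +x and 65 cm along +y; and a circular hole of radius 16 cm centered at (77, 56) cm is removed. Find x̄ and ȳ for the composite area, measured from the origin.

Part | A | x̄ᵢ | ȳᵢ | A·x̄ᵢ | A·ȳᵢ
rectangular body | 19600.00 | 70.00 | 70.00 | 1372000.00 | 1372000.00
semicircular top | 7696.90 | 70.00 | 169.71 | 538783.14 | 1306232.95
triangular fin | 1462.50 | 155.00 | 21.67 | 226687.50 | 31687.50
hole | -804.25 | 77.00 | 56.00 | -61927.07 | -45037.87
Σ | 27955.15 |  |  | 2075543.57 | 2664882.57
x̄ = 2075543.57 / 27955.15 = 74.25 cm
ȳ = 2664882.57 / 27955.15 = 95.33 cm

x̄ = 74.25 cm, ȳ = 95.33 cm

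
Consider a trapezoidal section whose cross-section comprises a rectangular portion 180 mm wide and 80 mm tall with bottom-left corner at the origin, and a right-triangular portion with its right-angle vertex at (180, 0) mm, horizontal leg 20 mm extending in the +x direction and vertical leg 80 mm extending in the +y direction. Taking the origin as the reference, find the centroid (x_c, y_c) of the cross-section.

rectangular portion: A = 180 × 80 = 14400.00, centroid at (90.00, 40.00).
triangular portion: A = ½·20·80 = 800.00, centroid at (186.67, 26.67).
ΣA = 15200.00 mm², ΣAx_c = 1445333.33 mm³, ΣAy_c = 597333.33 mm³.
x_c = 1445333.33/15200.00 = 95.09 mm; y_c = 597333.33/15200.00 = 39.30 mm.

x_c = 95.09 mm, y_c = 39.30 mm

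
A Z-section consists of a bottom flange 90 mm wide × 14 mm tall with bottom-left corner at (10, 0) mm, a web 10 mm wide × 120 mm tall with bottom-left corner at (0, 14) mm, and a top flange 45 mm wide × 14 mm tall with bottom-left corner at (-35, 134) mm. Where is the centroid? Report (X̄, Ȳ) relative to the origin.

X̄ = 21.82 mm, Ȳ = 60.34 mm

bottom flange: A = 90 × 14 = 1260.00, centroid at (55.00, 7.00).
web: A = 10 × 120 = 1200.00, centroid at (5.00, 74.00).
top flange: A = 45 × 14 = 630.00, centroid at (-12.50, 141.00).
ΣA = 3090.00 mm²
ΣAX̄ = (1260.00)(55.00) + (1200.00)(5.00) + (630.00)(-12.50) = 67425.00 mm³
ΣAȲ = (1260.00)(7.00) + (1200.00)(74.00) + (630.00)(141.00) = 186450.00 mm³
X̄ = 67425.00 / 3090.00 = 21.82 mm
Ȳ = 186450.00 / 3090.00 = 60.34 mm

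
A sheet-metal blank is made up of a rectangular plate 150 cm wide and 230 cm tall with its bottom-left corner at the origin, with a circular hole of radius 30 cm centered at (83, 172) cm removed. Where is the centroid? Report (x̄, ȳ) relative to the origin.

plate: A = 150 × 230 = 34500.00, centroid at (75.00, 115.00).
hole: A = −π·30² = -2827.43, centroid at (83.00, 172.00).
ΣA = 31672.57 cm², ΣAx̄ = 2352823.03 cm³, ΣAȳ = 3481181.46 cm³.
x̄ = 2352823.03/31672.57 = 74.29 cm; ȳ = 3481181.46/31672.57 = 109.91 cm.

x̄ = 74.29 cm, ȳ = 109.91 cm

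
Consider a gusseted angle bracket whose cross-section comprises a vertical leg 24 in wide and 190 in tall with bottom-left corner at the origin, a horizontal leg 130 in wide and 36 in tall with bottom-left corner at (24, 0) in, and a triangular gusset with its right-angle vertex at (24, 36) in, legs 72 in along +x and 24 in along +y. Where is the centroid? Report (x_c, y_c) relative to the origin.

vertical leg: A = 24 × 190 = 4560.00, centroid at (12.00, 95.00).
horizontal leg: A = 130 × 36 = 4680.00, centroid at (89.00, 18.00).
gusset: A = ½·72·24 = 864.00, centroid at (48.00, 44.00).
ΣA = 10104.00 in²
ΣAx_c = (4560.00)(12.00) + (4680.00)(89.00) + (864.00)(48.00) = 512712.00 in³
ΣAy_c = (4560.00)(95.00) + (4680.00)(18.00) + (864.00)(44.00) = 555456.00 in³
x_c = 512712.00 / 10104.00 = 50.74 in
y_c = 555456.00 / 10104.00 = 54.97 in

x_c = 50.74 in, y_c = 54.97 in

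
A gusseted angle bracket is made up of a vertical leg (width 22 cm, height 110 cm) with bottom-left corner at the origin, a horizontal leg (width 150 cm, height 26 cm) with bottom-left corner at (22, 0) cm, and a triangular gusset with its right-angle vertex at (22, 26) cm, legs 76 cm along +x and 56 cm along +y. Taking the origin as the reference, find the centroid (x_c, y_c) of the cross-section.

x_c = 59.85 cm, y_c = 33.01 cm

Part | A | x̄ᵢ | ȳᵢ | A·x̄ᵢ | A·ȳᵢ
vertical leg | 2420.00 | 11.00 | 55.00 | 26620.00 | 133100.00
horizontal leg | 3900.00 | 97.00 | 13.00 | 378300.00 | 50700.00
gusset | 2128.00 | 47.33 | 44.67 | 100725.33 | 95050.67
Σ | 8448.00 |  |  | 505645.33 | 278850.67
x_c = 505645.33 / 8448.00 = 59.85 cm
y_c = 278850.67 / 8448.00 = 33.01 cm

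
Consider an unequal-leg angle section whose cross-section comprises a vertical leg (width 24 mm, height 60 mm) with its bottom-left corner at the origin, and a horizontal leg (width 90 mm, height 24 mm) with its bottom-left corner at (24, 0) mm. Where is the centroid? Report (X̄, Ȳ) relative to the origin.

X̄ = 46.20 mm, Ȳ = 19.20 mm

vertical leg: A = 24 × 60 = 1440.00, centroid at (12.00, 30.00).
horizontal leg: A = 90 × 24 = 2160.00, centroid at (69.00, 12.00).
ΣA = 3600.00 mm², ΣAX̄ = 166320.00 mm³, ΣAȲ = 69120.00 mm³.
X̄ = 166320.00/3600.00 = 46.20 mm; Ȳ = 69120.00/3600.00 = 19.20 mm.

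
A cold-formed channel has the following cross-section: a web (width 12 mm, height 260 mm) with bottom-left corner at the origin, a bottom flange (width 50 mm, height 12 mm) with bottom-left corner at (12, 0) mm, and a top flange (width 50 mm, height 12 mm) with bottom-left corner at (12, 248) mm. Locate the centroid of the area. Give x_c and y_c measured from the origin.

x_c = 14.61 mm, y_c = 130.00 mm

web: A = 12 × 260 = 3120.00, centroid at (6.00, 130.00).
bottom flange: A = 50 × 12 = 600.00, centroid at (37.00, 6.00).
top flange: A = 50 × 12 = 600.00, centroid at (37.00, 254.00).
ΣA = 4320.00 mm², ΣAx_c = 63120.00 mm³, ΣAy_c = 561600.00 mm³.
x_c = 63120.00/4320.00 = 14.61 mm; y_c = 561600.00/4320.00 = 130.00 mm.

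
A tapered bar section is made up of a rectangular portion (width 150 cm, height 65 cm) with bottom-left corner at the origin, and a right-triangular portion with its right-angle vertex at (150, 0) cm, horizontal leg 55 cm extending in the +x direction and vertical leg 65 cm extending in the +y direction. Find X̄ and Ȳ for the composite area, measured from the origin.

X̄ = 89.46 cm, Ȳ = 30.82 cm

Part | A | x̄ᵢ | ȳᵢ | A·x̄ᵢ | A·ȳᵢ
rectangular portion | 9750.00 | 75.00 | 32.50 | 731250.00 | 316875.00
triangular portion | 1787.50 | 168.33 | 21.67 | 300895.83 | 38729.17
Σ | 11537.50 |  |  | 1032145.83 | 355604.17
X̄ = 1032145.83 / 11537.50 = 89.46 cm
Ȳ = 355604.17 / 11537.50 = 30.82 cm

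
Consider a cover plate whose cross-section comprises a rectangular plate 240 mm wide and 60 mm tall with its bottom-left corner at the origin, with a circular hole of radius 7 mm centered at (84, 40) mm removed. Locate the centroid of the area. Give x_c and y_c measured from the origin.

plate: A = 240 × 60 = 14400.00, centroid at (120.00, 30.00).
hole: A = −π·7² = -153.94, centroid at (84.00, 40.00).
ΣA = 14246.06 mm², ΣAx_c = 1715069.20 mm³, ΣAy_c = 425842.48 mm³.
x_c = 1715069.20/14246.06 = 120.39 mm; y_c = 425842.48/14246.06 = 29.89 mm.

x_c = 120.39 mm, y_c = 29.89 mm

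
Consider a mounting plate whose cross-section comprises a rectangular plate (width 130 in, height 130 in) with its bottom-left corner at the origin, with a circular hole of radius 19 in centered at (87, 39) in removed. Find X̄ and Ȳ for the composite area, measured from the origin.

plate: A = 130 × 130 = 16900.00, centroid at (65.00, 65.00).
hole: A = −π·19² = -1134.11, centroid at (87.00, 39.00).
ΣA = 15765.89 in², ΣAX̄ = 999832.00 in³, ΣAȲ = 1054269.52 in³.
X̄ = 999832.00/15765.89 = 63.42 in; Ȳ = 1054269.52/15765.89 = 66.87 in.

X̄ = 63.42 in, Ȳ = 66.87 in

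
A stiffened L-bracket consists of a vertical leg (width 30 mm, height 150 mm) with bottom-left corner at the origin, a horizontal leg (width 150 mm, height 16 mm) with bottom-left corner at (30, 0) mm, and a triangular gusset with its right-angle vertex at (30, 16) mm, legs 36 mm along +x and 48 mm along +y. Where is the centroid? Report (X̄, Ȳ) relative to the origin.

vertical leg: A = 30 × 150 = 4500.00, centroid at (15.00, 75.00).
horizontal leg: A = 150 × 16 = 2400.00, centroid at (105.00, 8.00).
gusset: A = ½·36·48 = 864.00, centroid at (42.00, 32.00).
ΣA = 7764.00 mm², ΣAX̄ = 355788.00 mm³, ΣAȲ = 384348.00 mm³.
X̄ = 355788.00/7764.00 = 45.83 mm; Ȳ = 384348.00/7764.00 = 49.50 mm.

X̄ = 45.83 mm, Ȳ = 49.50 mm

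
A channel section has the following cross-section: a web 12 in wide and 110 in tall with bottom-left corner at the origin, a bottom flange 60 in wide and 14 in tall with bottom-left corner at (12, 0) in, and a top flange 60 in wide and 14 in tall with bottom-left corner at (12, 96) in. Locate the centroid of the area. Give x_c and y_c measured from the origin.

x_c = 26.16 in, y_c = 55.00 in

Part | A | x̄ᵢ | ȳᵢ | A·x̄ᵢ | A·ȳᵢ
web | 1320.00 | 6.00 | 55.00 | 7920.00 | 72600.00
bottom flange | 840.00 | 42.00 | 7.00 | 35280.00 | 5880.00
top flange | 840.00 | 42.00 | 103.00 | 35280.00 | 86520.00
Σ | 3000.00 |  |  | 78480.00 | 165000.00
x_c = 78480.00 / 3000.00 = 26.16 in
y_c = 165000.00 / 3000.00 = 55.00 in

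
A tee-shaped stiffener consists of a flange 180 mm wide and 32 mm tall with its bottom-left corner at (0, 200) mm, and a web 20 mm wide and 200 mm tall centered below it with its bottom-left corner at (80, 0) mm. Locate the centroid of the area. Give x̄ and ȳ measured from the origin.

x̄ = 90.00 mm, ȳ = 168.46 mm

web: A = 20 × 200 = 4000.00, centroid at (90.00, 100.00).
flange: A = 180 × 32 = 5760.00, centroid at (90.00, 216.00).
ΣA = 9760.00 mm²
ΣAx̄ = (4000.00)(90.00) + (5760.00)(90.00) = 878400.00 mm³
ΣAȳ = (4000.00)(100.00) + (5760.00)(216.00) = 1644160.00 mm³
x̄ = 878400.00 / 9760.00 = 90.00 mm
ȳ = 1644160.00 / 9760.00 = 168.46 mm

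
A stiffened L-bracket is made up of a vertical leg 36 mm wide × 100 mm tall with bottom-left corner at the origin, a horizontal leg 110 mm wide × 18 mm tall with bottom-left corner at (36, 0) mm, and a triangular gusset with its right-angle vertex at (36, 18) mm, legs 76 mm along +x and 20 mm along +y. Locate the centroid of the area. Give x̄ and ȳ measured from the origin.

vertical leg: A = 36 × 100 = 3600.00, centroid at (18.00, 50.00).
horizontal leg: A = 110 × 18 = 1980.00, centroid at (91.00, 9.00).
gusset: A = ½·76·20 = 760.00, centroid at (61.33, 24.67).
ΣA = 6340.00 mm²
ΣAx̄ = (3600.00)(18.00) + (1980.00)(91.00) + (760.00)(61.33) = 291593.33 mm³
ΣAȳ = (3600.00)(50.00) + (1980.00)(9.00) + (760.00)(24.67) = 216566.67 mm³
x̄ = 291593.33 / 6340.00 = 45.99 mm
ȳ = 216566.67 / 6340.00 = 34.16 mm

x̄ = 45.99 mm, ȳ = 34.16 mm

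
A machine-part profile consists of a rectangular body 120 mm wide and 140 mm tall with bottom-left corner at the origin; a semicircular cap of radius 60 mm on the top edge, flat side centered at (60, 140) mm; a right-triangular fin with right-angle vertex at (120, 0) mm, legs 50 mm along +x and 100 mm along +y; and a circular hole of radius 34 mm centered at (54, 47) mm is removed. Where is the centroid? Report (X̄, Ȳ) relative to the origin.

rectangular body: A = 120 × 140 = 16800.00, centroid at (60.00, 70.00).
semicircular top: A = ½π·60² = 5654.87, centroid at (60.00, 165.46).
triangular fin: A = ½·50·100 = 2500.00, centroid at (136.67, 33.33).
hole: A = −π·34² = -3631.68, centroid at (54.00, 47.00).
ΣA = 21323.19 mm²
ΣAX̄ = (16800.00)(60.00) + (5654.87)(60.00) + (2500.00)(136.67) + (-3631.68)(54.00) = 1492847.89 mm³
ΣAȲ = (16800.00)(70.00) + (5654.87)(165.46) + (2500.00)(33.33) + (-3631.68)(47.00) = 2024325.67 mm³
X̄ = 1492847.89 / 21323.19 = 70.01 mm
Ȳ = 2024325.67 / 21323.19 = 94.94 mm

X̄ = 70.01 mm, Ȳ = 94.94 mm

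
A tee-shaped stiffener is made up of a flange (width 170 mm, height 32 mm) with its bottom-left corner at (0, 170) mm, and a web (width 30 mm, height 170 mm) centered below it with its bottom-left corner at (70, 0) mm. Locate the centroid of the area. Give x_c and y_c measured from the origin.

web: A = 30 × 170 = 5100.00, centroid at (85.00, 85.00).
flange: A = 170 × 32 = 5440.00, centroid at (85.00, 186.00).
ΣA = 10540.00 mm², ΣAx_c = 895900.00 mm³, ΣAy_c = 1445340.00 mm³.
x_c = 895900.00/10540.00 = 85.00 mm; y_c = 1445340.00/10540.00 = 137.13 mm.

x_c = 85.00 mm, y_c = 137.13 mm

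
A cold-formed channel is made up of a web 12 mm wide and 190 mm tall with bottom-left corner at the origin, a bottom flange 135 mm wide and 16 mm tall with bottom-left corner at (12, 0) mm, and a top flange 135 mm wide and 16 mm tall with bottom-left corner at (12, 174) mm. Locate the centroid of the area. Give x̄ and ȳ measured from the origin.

x̄ = 54.11 mm, ȳ = 95.00 mm

web: A = 12 × 190 = 2280.00, centroid at (6.00, 95.00).
bottom flange: A = 135 × 16 = 2160.00, centroid at (79.50, 8.00).
top flange: A = 135 × 16 = 2160.00, centroid at (79.50, 182.00).
ΣA = 6600.00 mm²
ΣAx̄ = (2280.00)(6.00) + (2160.00)(79.50) + (2160.00)(79.50) = 357120.00 mm³
ΣAȳ = (2280.00)(95.00) + (2160.00)(8.00) + (2160.00)(182.00) = 627000.00 mm³
x̄ = 357120.00 / 6600.00 = 54.11 mm
ȳ = 627000.00 / 6600.00 = 95.00 mm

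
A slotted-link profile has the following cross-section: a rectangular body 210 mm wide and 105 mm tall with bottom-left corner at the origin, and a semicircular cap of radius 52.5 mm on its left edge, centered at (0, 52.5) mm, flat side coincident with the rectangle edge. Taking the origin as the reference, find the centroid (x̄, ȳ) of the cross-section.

rectangular body: A = 210 × 105 = 22050.00, centroid at (105.00, 52.50).
semicircular end: A = ½π·52.5² = 4329.51, centroid at (-22.28, 52.50).
ΣA = 26379.51 mm², ΣAx̄ = 2218781.25 mm³, ΣAȳ = 1384924.14 mm³.
x̄ = 2218781.25/26379.51 = 84.11 mm; ȳ = 1384924.14/26379.51 = 52.50 mm.

x̄ = 84.11 mm, ȳ = 52.50 mm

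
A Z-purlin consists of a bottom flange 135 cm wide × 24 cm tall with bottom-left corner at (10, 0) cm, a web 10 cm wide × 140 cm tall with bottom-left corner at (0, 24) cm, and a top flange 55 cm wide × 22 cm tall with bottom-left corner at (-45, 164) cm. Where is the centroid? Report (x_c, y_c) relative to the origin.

x_c = 40.50 cm, y_c = 65.34 cm

bottom flange: A = 135 × 24 = 3240.00, centroid at (77.50, 12.00).
web: A = 10 × 140 = 1400.00, centroid at (5.00, 94.00).
top flange: A = 55 × 22 = 1210.00, centroid at (-17.50, 175.00).
ΣA = 5850.00 cm², ΣAx_c = 236925.00 cm³, ΣAy_c = 382230.00 cm³.
x_c = 236925.00/5850.00 = 40.50 cm; y_c = 382230.00/5850.00 = 65.34 cm.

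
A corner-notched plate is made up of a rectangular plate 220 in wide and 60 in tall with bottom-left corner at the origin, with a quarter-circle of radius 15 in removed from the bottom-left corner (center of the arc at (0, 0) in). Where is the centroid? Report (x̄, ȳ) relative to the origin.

x̄ = 111.41 in, ȳ = 30.32 in

Part | A | x̄ᵢ | ȳᵢ | A·x̄ᵢ | A·ȳᵢ
plate | 13200.00 | 110.00 | 30.00 | 1452000.00 | 396000.00
removed quarter-circle | -176.71 | 6.37 | 6.37 | -1125.00 | -1125.00
Σ | 13023.29 |  |  | 1450875.00 | 394875.00
x̄ = 1450875.00 / 13023.29 = 111.41 in
ȳ = 394875.00 / 13023.29 = 30.32 in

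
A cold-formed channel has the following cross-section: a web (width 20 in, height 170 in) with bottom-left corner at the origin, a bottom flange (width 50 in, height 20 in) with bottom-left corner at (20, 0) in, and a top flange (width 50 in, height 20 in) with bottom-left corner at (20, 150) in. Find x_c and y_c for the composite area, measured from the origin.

Part | A | x̄ᵢ | ȳᵢ | A·x̄ᵢ | A·ȳᵢ
web | 3400.00 | 10.00 | 85.00 | 34000.00 | 289000.00
bottom flange | 1000.00 | 45.00 | 10.00 | 45000.00 | 10000.00
top flange | 1000.00 | 45.00 | 160.00 | 45000.00 | 160000.00
Σ | 5400.00 |  |  | 124000.00 | 459000.00
x_c = 124000.00 / 5400.00 = 22.96 in
y_c = 459000.00 / 5400.00 = 85.00 in

x_c = 22.96 in, y_c = 85.00 in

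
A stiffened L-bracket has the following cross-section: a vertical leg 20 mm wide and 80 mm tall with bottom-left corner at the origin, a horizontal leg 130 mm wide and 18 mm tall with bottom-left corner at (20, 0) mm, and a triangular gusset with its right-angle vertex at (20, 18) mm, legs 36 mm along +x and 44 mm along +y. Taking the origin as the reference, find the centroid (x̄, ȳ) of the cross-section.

x̄ = 50.77 mm, ȳ = 23.44 mm

vertical leg: A = 20 × 80 = 1600.00, centroid at (10.00, 40.00).
horizontal leg: A = 130 × 18 = 2340.00, centroid at (85.00, 9.00).
gusset: A = ½·36·44 = 792.00, centroid at (32.00, 32.67).
ΣA = 4732.00 mm², ΣAx̄ = 240244.00 mm³, ΣAȳ = 110932.00 mm³.
x̄ = 240244.00/4732.00 = 50.77 mm; ȳ = 110932.00/4732.00 = 23.44 mm.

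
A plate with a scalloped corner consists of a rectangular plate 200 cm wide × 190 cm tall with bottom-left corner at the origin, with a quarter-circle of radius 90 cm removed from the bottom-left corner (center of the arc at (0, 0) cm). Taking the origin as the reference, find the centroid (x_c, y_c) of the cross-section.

Part | A | x̄ᵢ | ȳᵢ | A·x̄ᵢ | A·ȳᵢ
plate | 38000.00 | 100.00 | 95.00 | 3800000.00 | 3610000.00
removed quarter-circle | -6361.73 | 38.20 | 38.20 | -243000.00 | -243000.00
Σ | 31638.27 |  |  | 3557000.00 | 3367000.00
x_c = 3557000.00 / 31638.27 = 112.43 cm
y_c = 3367000.00 / 31638.27 = 106.42 cm

x_c = 112.43 cm, y_c = 106.42 cm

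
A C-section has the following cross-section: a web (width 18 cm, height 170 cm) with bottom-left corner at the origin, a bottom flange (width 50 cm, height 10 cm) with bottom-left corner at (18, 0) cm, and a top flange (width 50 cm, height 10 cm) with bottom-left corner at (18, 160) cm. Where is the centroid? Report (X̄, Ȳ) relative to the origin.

web: A = 18 × 170 = 3060.00, centroid at (9.00, 85.00).
bottom flange: A = 50 × 10 = 500.00, centroid at (43.00, 5.00).
top flange: A = 50 × 10 = 500.00, centroid at (43.00, 165.00).
ΣA = 4060.00 cm², ΣAX̄ = 70540.00 cm³, ΣAȲ = 345100.00 cm³.
X̄ = 70540.00/4060.00 = 17.37 cm; Ȳ = 345100.00/4060.00 = 85.00 cm.

X̄ = 17.37 cm, Ȳ = 85.00 cm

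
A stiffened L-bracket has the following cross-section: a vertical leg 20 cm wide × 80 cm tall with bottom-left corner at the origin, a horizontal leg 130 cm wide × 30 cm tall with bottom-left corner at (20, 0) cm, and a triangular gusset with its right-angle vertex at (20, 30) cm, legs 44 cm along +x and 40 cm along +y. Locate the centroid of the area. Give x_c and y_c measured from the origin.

x_c = 59.25 cm, y_c = 25.18 cm

Part | A | x̄ᵢ | ȳᵢ | A·x̄ᵢ | A·ȳᵢ
vertical leg | 1600.00 | 10.00 | 40.00 | 16000.00 | 64000.00
horizontal leg | 3900.00 | 85.00 | 15.00 | 331500.00 | 58500.00
gusset | 880.00 | 34.67 | 43.33 | 30506.67 | 38133.33
Σ | 6380.00 |  |  | 378006.67 | 160633.33
x_c = 378006.67 / 6380.00 = 59.25 cm
y_c = 160633.33 / 6380.00 = 25.18 cm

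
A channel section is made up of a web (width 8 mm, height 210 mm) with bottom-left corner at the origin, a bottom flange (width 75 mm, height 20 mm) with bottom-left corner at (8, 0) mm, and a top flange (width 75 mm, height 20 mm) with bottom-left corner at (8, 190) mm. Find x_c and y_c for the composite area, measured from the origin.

x_c = 30.60 mm, y_c = 105.00 mm

Part | A | x̄ᵢ | ȳᵢ | A·x̄ᵢ | A·ȳᵢ
web | 1680.00 | 4.00 | 105.00 | 6720.00 | 176400.00
bottom flange | 1500.00 | 45.50 | 10.00 | 68250.00 | 15000.00
top flange | 1500.00 | 45.50 | 200.00 | 68250.00 | 300000.00
Σ | 4680.00 |  |  | 143220.00 | 491400.00
x_c = 143220.00 / 4680.00 = 30.60 mm
y_c = 491400.00 / 4680.00 = 105.00 mm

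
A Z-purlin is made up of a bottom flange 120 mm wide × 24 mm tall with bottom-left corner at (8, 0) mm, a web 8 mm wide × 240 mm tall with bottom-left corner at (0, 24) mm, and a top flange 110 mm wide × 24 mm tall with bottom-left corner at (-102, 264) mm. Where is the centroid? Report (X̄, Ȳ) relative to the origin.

X̄ = 10.68 mm, Ȳ = 139.74 mm

bottom flange: A = 120 × 24 = 2880.00, centroid at (68.00, 12.00).
web: A = 8 × 240 = 1920.00, centroid at (4.00, 144.00).
top flange: A = 110 × 24 = 2640.00, centroid at (-47.00, 276.00).
ΣA = 7440.00 mm²
ΣAX̄ = (2880.00)(68.00) + (1920.00)(4.00) + (2640.00)(-47.00) = 79440.00 mm³
ΣAȲ = (2880.00)(12.00) + (1920.00)(144.00) + (2640.00)(276.00) = 1039680.00 mm³
X̄ = 79440.00 / 7440.00 = 10.68 mm
Ȳ = 1039680.00 / 7440.00 = 139.74 mm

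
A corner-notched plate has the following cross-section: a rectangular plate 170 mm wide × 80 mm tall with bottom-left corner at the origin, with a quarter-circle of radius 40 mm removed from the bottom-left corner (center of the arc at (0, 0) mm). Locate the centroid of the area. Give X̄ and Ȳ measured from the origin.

plate: A = 170 × 80 = 13600.00, centroid at (85.00, 40.00).
removed quarter-circle: A = −¼π·40² = -1256.64, centroid at (16.98, 16.98).
ΣA = 12343.36 mm², ΣAX̄ = 1134666.67 mm³, ΣAȲ = 522666.67 mm³.
X̄ = 1134666.67/12343.36 = 91.93 mm; Ȳ = 522666.67/12343.36 = 42.34 mm.

X̄ = 91.93 mm, Ȳ = 42.34 mm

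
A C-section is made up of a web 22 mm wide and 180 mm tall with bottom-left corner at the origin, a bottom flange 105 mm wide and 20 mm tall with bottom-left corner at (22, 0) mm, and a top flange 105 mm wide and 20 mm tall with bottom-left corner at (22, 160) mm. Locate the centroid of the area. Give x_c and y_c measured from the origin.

x_c = 43.68 mm, y_c = 90.00 mm

web: A = 22 × 180 = 3960.00, centroid at (11.00, 90.00).
bottom flange: A = 105 × 20 = 2100.00, centroid at (74.50, 10.00).
top flange: A = 105 × 20 = 2100.00, centroid at (74.50, 170.00).
ΣA = 8160.00 mm², ΣAx_c = 356460.00 mm³, ΣAy_c = 734400.00 mm³.
x_c = 356460.00/8160.00 = 43.68 mm; y_c = 734400.00/8160.00 = 90.00 mm.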